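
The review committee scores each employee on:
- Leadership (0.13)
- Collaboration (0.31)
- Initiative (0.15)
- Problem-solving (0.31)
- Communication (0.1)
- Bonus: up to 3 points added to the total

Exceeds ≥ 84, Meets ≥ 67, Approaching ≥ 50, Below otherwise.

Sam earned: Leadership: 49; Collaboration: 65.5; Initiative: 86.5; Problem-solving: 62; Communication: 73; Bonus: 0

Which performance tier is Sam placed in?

Approaching

Weighted total:
  Leadership 49 × 0.13 = 6.37
  Collaboration 65.5 × 0.31 = 20.305
  Initiative 86.5 × 0.15 = 12.975
  Problem-solving 62 × 0.31 = 19.22
  Communication 73 × 0.1 = 7.3
Sum = 66.17
Bonus: 66.17 + 0 = 66.17
66.17 is ≥ 50 and < 67 → Approaching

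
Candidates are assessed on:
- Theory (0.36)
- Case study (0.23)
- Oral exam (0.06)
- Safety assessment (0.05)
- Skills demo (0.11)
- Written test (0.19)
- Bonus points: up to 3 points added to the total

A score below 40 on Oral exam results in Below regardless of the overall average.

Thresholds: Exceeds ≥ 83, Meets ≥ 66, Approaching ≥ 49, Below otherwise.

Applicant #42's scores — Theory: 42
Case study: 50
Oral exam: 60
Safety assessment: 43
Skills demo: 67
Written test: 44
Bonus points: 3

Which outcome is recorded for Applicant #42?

Approaching

Oral exam score 60 ≥ 40: minimum met.
Weighted total:
  Theory 42 × 0.36 = 15.12
  Case study 50 × 0.23 = 11.5
  Oral exam 60 × 0.06 = 3.6
  Safety assessment 43 × 0.05 = 2.15
  Skills demo 67 × 0.11 = 7.37
  Written test 44 × 0.19 = 8.36
Sum = 48.1
Bonus points: 48.1 + 3 = 51.1
51.1 is ≥ 49 and < 66 → Approaching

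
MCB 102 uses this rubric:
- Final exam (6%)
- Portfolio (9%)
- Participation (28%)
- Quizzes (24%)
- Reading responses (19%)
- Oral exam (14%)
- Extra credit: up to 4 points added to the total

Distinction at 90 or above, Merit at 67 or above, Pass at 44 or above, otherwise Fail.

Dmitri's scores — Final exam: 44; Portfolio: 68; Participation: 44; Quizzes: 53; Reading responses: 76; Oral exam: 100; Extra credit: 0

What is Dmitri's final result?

Pass

Weighted total:
  Final exam 44 × 0.06 = 2.64
  Portfolio 68 × 0.09 = 6.12
  Participation 44 × 0.28 = 12.32
  Quizzes 53 × 0.24 = 12.72
  Reading responses 76 × 0.19 = 14.44
  Oral exam 100 × 0.14 = 14
Sum = 62.24
Extra credit: 62.24 + 0 = 62.24
62.24 is ≥ 44 and < 67 → Pass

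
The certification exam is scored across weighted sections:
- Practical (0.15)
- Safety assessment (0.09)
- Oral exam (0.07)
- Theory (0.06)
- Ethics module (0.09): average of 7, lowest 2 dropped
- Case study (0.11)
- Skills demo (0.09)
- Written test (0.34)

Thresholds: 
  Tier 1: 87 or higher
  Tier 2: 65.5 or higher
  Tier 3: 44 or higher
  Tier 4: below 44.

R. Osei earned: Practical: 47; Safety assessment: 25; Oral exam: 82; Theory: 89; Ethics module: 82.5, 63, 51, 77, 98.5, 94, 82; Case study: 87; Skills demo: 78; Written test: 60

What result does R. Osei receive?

Ethics module: drop 51, 63 → average of remaining 5 = 434/5 = 86.8
Weighted total:
  Practical 47 × 0.15 = 7.05
  Safety assessment 25 × 0.09 = 2.25
  Oral exam 82 × 0.07 = 5.74
  Theory 89 × 0.06 = 5.34
  Ethics module 86.8 × 0.09 = 7.812
  Case study 87 × 0.11 = 9.57
  Skills demo 78 × 0.09 = 7.02
  Written test 60 × 0.34 = 20.4
Sum = 65.182
65.182 is ≥ 44 and < 65.5 → Tier 3

Tier 3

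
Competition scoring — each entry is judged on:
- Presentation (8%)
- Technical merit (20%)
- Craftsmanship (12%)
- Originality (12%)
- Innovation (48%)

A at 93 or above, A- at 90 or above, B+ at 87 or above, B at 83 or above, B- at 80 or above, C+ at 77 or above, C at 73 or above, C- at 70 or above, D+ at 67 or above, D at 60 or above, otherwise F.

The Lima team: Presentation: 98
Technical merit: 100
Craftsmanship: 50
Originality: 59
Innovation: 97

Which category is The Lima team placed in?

Weighted total:
  Presentation 98 × 0.08 = 7.84
  Technical merit 100 × 0.2 = 20
  Craftsmanship 50 × 0.12 = 6
  Originality 59 × 0.12 = 7.08
  Innovation 97 × 0.48 = 46.56
Sum = 87.48
87.48 is ≥ 87 and < 90 → B+

B+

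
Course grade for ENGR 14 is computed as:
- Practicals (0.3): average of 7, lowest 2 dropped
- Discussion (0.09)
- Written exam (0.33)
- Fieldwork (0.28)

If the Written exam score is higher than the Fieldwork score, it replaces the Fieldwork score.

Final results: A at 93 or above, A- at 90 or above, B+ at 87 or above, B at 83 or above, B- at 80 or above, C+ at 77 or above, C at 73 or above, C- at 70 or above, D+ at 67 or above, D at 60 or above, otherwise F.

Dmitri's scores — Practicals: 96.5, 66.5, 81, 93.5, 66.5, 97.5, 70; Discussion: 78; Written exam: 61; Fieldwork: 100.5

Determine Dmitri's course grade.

Practicals: drop 66.5, 66.5 → average of remaining 5 = 438.5/5 = 87.7
Written exam (61) ≤ Fieldwork (100.5), so Fieldwork stays at 100.5.
Weighted total:
  Practicals 87.7 × 0.3 = 26.31
  Discussion 78 × 0.09 = 7.02
  Written exam 61 × 0.33 = 20.13
  Fieldwork 100.5 × 0.28 = 28.14
Sum = 81.6
81.6 is ≥ 80 and < 83 → B-

B-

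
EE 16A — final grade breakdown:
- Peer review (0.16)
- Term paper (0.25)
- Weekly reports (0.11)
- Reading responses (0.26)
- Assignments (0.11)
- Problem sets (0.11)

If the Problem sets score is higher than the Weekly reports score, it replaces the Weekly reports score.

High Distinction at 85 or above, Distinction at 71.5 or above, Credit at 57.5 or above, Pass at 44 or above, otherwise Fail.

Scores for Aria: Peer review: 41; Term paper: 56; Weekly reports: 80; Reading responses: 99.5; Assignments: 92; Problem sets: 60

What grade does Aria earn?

Problem sets (60) ≤ Weekly reports (80), so Weekly reports stays at 80.
Weighted total:
  Peer review 41 × 0.16 = 6.56
  Term paper 56 × 0.25 = 14
  Weekly reports 80 × 0.11 = 8.8
  Reading responses 99.5 × 0.26 = 25.87
  Assignments 92 × 0.11 = 10.12
  Problem sets 60 × 0.11 = 6.6
Sum = 71.95
71.95 is ≥ 71.5 and < 85 → Distinction

Distinction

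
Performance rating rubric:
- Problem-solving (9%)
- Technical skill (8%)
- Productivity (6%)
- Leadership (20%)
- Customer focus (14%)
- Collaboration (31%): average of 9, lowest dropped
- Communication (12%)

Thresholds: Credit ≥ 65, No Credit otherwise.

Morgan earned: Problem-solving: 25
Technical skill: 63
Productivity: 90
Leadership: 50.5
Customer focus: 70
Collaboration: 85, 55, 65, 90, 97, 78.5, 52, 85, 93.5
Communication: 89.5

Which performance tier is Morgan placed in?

Credit

Collaboration: drop 52 → average of remaining 8 = 649/8 = 81.125
Weighted total:
  Problem-solving 25 × 0.09 = 2.25
  Technical skill 63 × 0.08 = 5.04
  Productivity 90 × 0.06 = 5.4
  Leadership 50.5 × 0.2 = 10.1
  Customer focus 70 × 0.14 = 9.8
  Collaboration 81.125 × 0.31 = 25.14875
  Communication 89.5 × 0.12 = 10.74
Sum = 68.47875
68.47875 ≥ 65 → Credit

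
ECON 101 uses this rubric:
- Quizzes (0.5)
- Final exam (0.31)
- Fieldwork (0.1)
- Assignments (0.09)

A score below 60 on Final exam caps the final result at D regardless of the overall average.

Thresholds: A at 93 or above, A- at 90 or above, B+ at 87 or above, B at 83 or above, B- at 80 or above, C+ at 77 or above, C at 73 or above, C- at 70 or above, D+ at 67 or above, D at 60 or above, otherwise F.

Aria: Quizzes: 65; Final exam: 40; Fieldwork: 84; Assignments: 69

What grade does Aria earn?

Final exam score 40 < 60: minimum not met.
Weighted total:
  Quizzes 65 × 0.5 = 32.5
  Final exam 40 × 0.31 = 12.4
  Fieldwork 84 × 0.1 = 8.4
  Assignments 69 × 0.09 = 6.21
Sum = 59.51
59.51 would be F; cap at D applies → F.

F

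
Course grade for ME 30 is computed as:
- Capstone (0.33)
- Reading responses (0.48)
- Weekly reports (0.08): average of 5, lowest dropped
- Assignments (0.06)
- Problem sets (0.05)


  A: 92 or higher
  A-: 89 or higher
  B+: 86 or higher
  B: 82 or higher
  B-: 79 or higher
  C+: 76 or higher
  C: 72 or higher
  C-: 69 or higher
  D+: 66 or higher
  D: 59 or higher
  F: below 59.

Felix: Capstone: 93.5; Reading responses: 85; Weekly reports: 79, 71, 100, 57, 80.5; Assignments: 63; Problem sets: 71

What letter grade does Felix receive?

B

Weekly reports: drop 57 → average of remaining 4 = 330.5/4 = 82.625
Weighted total:
  Capstone 93.5 × 0.33 = 30.855
  Reading responses 85 × 0.48 = 40.8
  Weekly reports 82.625 × 0.08 = 6.61
  Assignments 63 × 0.06 = 3.78
  Problem sets 71 × 0.05 = 3.55
Sum = 85.595
85.595 is ≥ 82 and < 86 → B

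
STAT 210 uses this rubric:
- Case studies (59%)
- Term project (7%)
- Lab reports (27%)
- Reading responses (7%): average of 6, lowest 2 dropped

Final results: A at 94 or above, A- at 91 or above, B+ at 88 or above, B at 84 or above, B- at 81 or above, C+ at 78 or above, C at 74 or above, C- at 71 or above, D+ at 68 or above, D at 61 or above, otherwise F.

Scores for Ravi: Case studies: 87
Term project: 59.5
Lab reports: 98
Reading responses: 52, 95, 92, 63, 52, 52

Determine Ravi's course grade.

Reading responses: drop 52, 52 → average of remaining 4 = 302/4 = 75.5
Weighted total:
  Case studies 87 × 0.59 = 51.33
  Term project 59.5 × 0.07 = 4.165
  Lab reports 98 × 0.27 = 26.46
  Reading responses 75.5 × 0.07 = 5.285
Sum = 87.24
87.24 is ≥ 84 and < 88 → B

B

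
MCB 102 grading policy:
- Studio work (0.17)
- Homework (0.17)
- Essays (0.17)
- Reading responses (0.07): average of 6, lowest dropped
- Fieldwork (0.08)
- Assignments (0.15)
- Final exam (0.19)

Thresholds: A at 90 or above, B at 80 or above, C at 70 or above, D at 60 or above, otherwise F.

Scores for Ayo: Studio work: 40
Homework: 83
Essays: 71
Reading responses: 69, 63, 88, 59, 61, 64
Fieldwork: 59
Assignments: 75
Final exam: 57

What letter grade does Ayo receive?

Reading responses: drop 59 → average of remaining 5 = 345/5 = 69
Weighted total:
  Studio work 40 × 0.17 = 6.8
  Homework 83 × 0.17 = 14.11
  Essays 71 × 0.17 = 12.07
  Reading responses 69 × 0.07 = 4.83
  Fieldwork 59 × 0.08 = 4.72
  Assignments 75 × 0.15 = 11.25
  Final exam 57 × 0.19 = 10.83
Sum = 64.61
64.61 is ≥ 60 and < 70 → D

D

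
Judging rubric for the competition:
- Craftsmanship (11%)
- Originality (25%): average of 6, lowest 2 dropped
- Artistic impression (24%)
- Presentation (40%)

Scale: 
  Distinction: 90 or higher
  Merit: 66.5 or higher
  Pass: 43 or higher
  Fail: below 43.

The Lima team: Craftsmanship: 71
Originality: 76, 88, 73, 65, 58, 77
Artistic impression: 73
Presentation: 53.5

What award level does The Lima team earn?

Pass

Originality: drop 58, 65 → average of remaining 4 = 314/4 = 78.5
Weighted total:
  Craftsmanship 71 × 0.11 = 7.81
  Originality 78.5 × 0.25 = 19.625
  Artistic impression 73 × 0.24 = 17.52
  Presentation 53.5 × 0.4 = 21.4
Sum = 66.355
66.355 is ≥ 43 and < 66.5 → Pass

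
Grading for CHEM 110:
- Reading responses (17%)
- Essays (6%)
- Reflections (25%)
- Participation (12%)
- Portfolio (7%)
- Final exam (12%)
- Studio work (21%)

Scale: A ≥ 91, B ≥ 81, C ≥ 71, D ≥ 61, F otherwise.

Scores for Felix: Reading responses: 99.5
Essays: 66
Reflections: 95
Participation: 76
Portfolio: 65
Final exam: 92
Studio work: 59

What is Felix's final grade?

Weighted total:
  Reading responses 99.5 × 0.17 = 16.915
  Essays 66 × 0.06 = 3.96
  Reflections 95 × 0.25 = 23.75
  Participation 76 × 0.12 = 9.12
  Portfolio 65 × 0.07 = 4.55
  Final exam 92 × 0.12 = 11.04
  Studio work 59 × 0.21 = 12.39
Sum = 81.725
81.725 is ≥ 81 and < 91 → B

B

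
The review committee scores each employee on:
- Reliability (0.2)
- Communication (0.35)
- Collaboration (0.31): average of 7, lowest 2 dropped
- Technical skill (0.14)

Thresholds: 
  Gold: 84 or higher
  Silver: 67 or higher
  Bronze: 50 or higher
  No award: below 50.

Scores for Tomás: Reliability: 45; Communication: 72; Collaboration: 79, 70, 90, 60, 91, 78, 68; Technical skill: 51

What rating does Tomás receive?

Collaboration: drop 60, 68 → average of remaining 5 = 408/5 = 81.6
Weighted total:
  Reliability 45 × 0.2 = 9
  Communication 72 × 0.35 = 25.2
  Collaboration 81.6 × 0.31 = 25.296
  Technical skill 51 × 0.14 = 7.14
Sum = 66.636
66.636 is ≥ 50 and < 67 → Bronze

Bronze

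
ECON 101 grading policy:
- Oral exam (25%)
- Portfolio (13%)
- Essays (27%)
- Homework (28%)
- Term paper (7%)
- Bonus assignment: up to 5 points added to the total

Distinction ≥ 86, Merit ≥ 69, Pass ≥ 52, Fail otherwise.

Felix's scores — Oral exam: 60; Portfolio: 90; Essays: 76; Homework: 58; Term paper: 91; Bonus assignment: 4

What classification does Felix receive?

Weighted total:
  Oral exam 60 × 0.25 = 15
  Portfolio 90 × 0.13 = 11.7
  Essays 76 × 0.27 = 20.52
  Homework 58 × 0.28 = 16.24
  Term paper 91 × 0.07 = 6.37
Sum = 69.83
Bonus assignment: 69.83 + 4 = 73.83
73.83 is ≥ 69 and < 86 → Merit

Merit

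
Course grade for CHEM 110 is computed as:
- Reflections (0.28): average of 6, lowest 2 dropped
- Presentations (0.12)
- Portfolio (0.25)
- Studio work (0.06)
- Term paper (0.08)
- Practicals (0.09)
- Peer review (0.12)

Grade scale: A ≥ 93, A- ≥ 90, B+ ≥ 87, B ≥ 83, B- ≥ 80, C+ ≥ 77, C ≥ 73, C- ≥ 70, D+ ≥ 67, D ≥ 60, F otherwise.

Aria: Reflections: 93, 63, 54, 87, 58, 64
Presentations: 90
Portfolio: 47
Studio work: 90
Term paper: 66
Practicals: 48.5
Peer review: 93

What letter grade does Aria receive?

Reflections: drop 54, 58 → average of remaining 4 = 307/4 = 76.75
Weighted total:
  Reflections 76.75 × 0.28 = 21.49
  Presentations 90 × 0.12 = 10.8
  Portfolio 47 × 0.25 = 11.75
  Studio work 90 × 0.06 = 5.4
  Term paper 66 × 0.08 = 5.28
  Practicals 48.5 × 0.09 = 4.365
  Peer review 93 × 0.12 = 11.16
Sum = 70.245
70.245 is ≥ 70 and < 73 → C-

C-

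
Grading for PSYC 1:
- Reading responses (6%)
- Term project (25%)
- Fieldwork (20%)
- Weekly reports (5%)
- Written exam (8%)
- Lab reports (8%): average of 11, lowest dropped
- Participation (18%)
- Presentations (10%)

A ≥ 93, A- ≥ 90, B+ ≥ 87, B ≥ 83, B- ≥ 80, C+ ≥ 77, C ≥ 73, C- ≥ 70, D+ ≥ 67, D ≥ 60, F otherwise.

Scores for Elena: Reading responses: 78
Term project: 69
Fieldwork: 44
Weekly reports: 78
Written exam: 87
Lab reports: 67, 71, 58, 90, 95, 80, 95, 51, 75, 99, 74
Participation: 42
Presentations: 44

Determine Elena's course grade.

F

Lab reports: drop 51 → average of remaining 10 = 804/10 = 80.4
Weighted total:
  Reading responses 78 × 0.06 = 4.68
  Term project 69 × 0.25 = 17.25
  Fieldwork 44 × 0.2 = 8.8
  Weekly reports 78 × 0.05 = 3.9
  Written exam 87 × 0.08 = 6.96
  Lab reports 80.4 × 0.08 = 6.432
  Participation 42 × 0.18 = 7.56
  Presentations 44 × 0.1 = 4.4
Sum = 59.982
59.982 < 60 → F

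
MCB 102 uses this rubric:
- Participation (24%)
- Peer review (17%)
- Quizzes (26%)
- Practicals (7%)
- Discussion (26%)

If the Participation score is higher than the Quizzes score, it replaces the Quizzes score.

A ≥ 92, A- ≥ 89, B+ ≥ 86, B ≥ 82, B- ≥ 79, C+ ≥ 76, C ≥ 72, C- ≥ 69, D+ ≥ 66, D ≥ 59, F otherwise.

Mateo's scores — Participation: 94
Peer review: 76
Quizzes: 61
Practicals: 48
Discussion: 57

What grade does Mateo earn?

C+

Participation (94) > Quizzes (61), so Quizzes counts as 94.
Weighted total:
  Participation 94 × 0.24 = 22.56
  Peer review 76 × 0.17 = 12.92
  Quizzes 94 × 0.26 = 24.44
  Practicals 48 × 0.07 = 3.36
  Discussion 57 × 0.26 = 14.82
Sum = 78.1
78.1 is ≥ 76 and < 79 → C+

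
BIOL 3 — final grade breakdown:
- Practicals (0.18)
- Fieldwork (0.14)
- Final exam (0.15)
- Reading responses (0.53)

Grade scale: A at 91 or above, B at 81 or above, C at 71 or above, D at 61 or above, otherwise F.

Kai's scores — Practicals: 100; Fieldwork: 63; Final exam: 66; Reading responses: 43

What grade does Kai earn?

Weighted total:
  Practicals 100 × 0.18 = 18
  Fieldwork 63 × 0.14 = 8.82
  Final exam 66 × 0.15 = 9.9
  Reading responses 43 × 0.53 = 22.79
Sum = 59.51
59.51 < 61 → F

F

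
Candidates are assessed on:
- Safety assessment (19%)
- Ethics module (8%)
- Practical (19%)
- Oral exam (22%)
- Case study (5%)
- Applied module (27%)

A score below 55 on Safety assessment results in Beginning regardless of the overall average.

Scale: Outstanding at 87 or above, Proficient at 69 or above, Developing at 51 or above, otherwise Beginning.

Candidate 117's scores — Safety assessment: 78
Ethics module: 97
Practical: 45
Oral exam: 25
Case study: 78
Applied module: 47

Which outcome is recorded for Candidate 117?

Safety assessment score 78 ≥ 55: minimum met.
Weighted total:
  Safety assessment 78 × 0.19 = 14.82
  Ethics module 97 × 0.08 = 7.76
  Practical 45 × 0.19 = 8.55
  Oral exam 25 × 0.22 = 5.5
  Case study 78 × 0.05 = 3.9
  Applied module 47 × 0.27 = 12.69
Sum = 53.22
53.22 is ≥ 51 and < 69 → Developing

Developing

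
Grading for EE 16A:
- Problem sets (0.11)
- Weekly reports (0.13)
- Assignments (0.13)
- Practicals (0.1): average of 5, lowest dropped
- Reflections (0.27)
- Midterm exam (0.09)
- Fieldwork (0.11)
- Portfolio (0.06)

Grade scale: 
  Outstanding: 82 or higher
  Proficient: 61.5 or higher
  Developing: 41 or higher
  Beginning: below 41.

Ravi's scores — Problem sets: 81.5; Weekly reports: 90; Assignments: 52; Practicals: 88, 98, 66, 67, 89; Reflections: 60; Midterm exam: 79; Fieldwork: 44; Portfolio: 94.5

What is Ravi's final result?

Practicals: drop 66 → average of remaining 4 = 342/4 = 85.5
Weighted total:
  Problem sets 81.5 × 0.11 = 8.965
  Weekly reports 90 × 0.13 = 11.7
  Assignments 52 × 0.13 = 6.76
  Practicals 85.5 × 0.1 = 8.55
  Reflections 60 × 0.27 = 16.2
  Midterm exam 79 × 0.09 = 7.11
  Fieldwork 44 × 0.11 = 4.84
  Portfolio 94.5 × 0.06 = 5.67
Sum = 69.795
69.795 is ≥ 61.5 and < 82 → Proficient

Proficient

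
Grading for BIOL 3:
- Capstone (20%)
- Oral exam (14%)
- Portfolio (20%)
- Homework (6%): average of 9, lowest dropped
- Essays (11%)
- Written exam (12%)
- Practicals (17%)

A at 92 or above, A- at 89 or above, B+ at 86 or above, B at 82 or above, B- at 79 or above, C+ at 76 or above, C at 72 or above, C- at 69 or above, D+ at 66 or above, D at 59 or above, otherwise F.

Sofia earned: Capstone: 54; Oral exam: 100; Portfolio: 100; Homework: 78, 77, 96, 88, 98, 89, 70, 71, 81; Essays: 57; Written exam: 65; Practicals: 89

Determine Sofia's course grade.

Homework: drop 70 → average of remaining 8 = 678/8 = 84.75
Weighted total:
  Capstone 54 × 0.2 = 10.8
  Oral exam 100 × 0.14 = 14
  Portfolio 100 × 0.2 = 20
  Homework 84.75 × 0.06 = 5.085
  Essays 57 × 0.11 = 6.27
  Written exam 65 × 0.12 = 7.8
  Practicals 89 × 0.17 = 15.13
Sum = 79.085
79.085 is ≥ 79 and < 82 → B-

B-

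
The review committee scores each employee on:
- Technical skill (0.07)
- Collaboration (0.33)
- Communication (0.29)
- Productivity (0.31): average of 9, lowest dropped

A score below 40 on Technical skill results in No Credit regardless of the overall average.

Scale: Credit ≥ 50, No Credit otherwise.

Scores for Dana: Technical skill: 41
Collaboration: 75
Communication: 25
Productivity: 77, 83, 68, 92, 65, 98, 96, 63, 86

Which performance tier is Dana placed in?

Productivity: drop 63 → average of remaining 8 = 665/8 = 83.125
Technical skill score 41 ≥ 40: minimum met.
Weighted total:
  Technical skill 41 × 0.07 = 2.87
  Collaboration 75 × 0.33 = 24.75
  Communication 25 × 0.29 = 7.25
  Productivity 83.125 × 0.31 = 25.76875
Sum = 60.63875
60.63875 ≥ 50 → Credit

Credit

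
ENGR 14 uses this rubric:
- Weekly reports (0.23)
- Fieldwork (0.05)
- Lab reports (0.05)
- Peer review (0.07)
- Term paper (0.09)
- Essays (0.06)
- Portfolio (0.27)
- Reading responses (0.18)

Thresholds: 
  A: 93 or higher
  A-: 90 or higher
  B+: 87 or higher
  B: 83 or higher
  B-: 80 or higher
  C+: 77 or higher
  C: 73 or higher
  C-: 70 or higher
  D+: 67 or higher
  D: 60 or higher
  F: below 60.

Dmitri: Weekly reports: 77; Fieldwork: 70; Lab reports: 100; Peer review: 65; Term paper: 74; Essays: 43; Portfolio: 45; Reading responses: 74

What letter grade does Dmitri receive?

D

Weighted total:
  Weekly reports 77 × 0.23 = 17.71
  Fieldwork 70 × 0.05 = 3.5
  Lab reports 100 × 0.05 = 5
  Peer review 65 × 0.07 = 4.55
  Term paper 74 × 0.09 = 6.66
  Essays 43 × 0.06 = 2.58
  Portfolio 45 × 0.27 = 12.15
  Reading responses 74 × 0.18 = 13.32
Sum = 65.47
65.47 is ≥ 60 and < 67 → D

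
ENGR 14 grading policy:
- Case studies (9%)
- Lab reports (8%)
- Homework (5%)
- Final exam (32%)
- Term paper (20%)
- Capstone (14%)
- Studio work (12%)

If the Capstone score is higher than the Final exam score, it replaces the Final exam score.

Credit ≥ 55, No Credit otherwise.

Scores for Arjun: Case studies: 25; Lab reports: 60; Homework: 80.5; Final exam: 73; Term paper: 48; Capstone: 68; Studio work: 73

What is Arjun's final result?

Credit

Capstone (68) ≤ Final exam (73), so Final exam stays at 73.
Weighted total:
  Case studies 25 × 0.09 = 2.25
  Lab reports 60 × 0.08 = 4.8
  Homework 80.5 × 0.05 = 4.025
  Final exam 73 × 0.32 = 23.36
  Term paper 48 × 0.2 = 9.6
  Capstone 68 × 0.14 = 9.52
  Studio work 73 × 0.12 = 8.76
Sum = 62.315
62.315 ≥ 55 → Credit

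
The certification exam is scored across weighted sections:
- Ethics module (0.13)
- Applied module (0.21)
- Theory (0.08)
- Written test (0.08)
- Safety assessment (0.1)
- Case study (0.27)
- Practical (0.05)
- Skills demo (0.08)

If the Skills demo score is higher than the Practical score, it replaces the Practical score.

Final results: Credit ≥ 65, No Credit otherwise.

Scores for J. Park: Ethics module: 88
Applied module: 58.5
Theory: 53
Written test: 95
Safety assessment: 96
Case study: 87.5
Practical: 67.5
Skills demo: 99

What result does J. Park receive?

Credit

Skills demo (99) > Practical (67.5), so Practical counts as 99.
Weighted total:
  Ethics module 88 × 0.13 = 11.44
  Applied module 58.5 × 0.21 = 12.285
  Theory 53 × 0.08 = 4.24
  Written test 95 × 0.08 = 7.6
  Safety assessment 96 × 0.1 = 9.6
  Case study 87.5 × 0.27 = 23.625
  Practical 99 × 0.05 = 4.95
  Skills demo 99 × 0.08 = 7.92
Sum = 81.66
81.66 ≥ 65 → Credit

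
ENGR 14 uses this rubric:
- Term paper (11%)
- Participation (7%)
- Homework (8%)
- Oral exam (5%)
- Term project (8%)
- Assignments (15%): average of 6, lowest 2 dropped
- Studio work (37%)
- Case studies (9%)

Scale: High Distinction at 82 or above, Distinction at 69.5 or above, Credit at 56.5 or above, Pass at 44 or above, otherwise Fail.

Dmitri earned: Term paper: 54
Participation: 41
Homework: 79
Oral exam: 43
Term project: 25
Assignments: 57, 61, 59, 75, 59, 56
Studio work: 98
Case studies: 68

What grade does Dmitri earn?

Assignments: drop 56, 57 → average of remaining 4 = 254/4 = 63.5
Weighted total:
  Term paper 54 × 0.11 = 5.94
  Participation 41 × 0.07 = 2.87
  Homework 79 × 0.08 = 6.32
  Oral exam 43 × 0.05 = 2.15
  Term project 25 × 0.08 = 2
  Assignments 63.5 × 0.15 = 9.525
  Studio work 98 × 0.37 = 36.26
  Case studies 68 × 0.09 = 6.12
Sum = 71.185
71.185 is ≥ 69.5 and < 82 → Distinction

Distinction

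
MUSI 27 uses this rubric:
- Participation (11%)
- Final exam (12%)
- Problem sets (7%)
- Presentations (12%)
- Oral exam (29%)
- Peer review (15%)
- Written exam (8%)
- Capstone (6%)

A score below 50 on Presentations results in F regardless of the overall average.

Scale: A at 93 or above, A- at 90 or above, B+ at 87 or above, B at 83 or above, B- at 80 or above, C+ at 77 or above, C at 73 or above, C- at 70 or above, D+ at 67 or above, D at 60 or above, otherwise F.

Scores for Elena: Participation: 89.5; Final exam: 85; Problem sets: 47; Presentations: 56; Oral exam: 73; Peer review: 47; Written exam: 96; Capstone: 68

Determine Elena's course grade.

Presentations score 56 ≥ 50: minimum met.
Weighted total:
  Participation 89.5 × 0.11 = 9.845
  Final exam 85 × 0.12 = 10.2
  Problem sets 47 × 0.07 = 3.29
  Presentations 56 × 0.12 = 6.72
  Oral exam 73 × 0.29 = 21.17
  Peer review 47 × 0.15 = 7.05
  Written exam 96 × 0.08 = 7.68
  Capstone 68 × 0.06 = 4.08
Sum = 70.035
70.035 is ≥ 70 and < 73 → C-

C-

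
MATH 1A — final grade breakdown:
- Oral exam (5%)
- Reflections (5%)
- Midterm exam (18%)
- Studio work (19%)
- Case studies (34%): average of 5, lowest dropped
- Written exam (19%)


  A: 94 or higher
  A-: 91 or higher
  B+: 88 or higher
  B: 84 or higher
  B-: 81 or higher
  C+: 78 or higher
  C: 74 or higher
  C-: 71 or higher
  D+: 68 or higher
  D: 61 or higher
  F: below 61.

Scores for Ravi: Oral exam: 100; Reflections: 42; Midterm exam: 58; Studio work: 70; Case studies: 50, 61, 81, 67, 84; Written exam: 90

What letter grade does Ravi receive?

C-

Case studies: drop 50 → average of remaining 4 = 293/4 = 73.25
Weighted total:
  Oral exam 100 × 0.05 = 5
  Reflections 42 × 0.05 = 2.1
  Midterm exam 58 × 0.18 = 10.44
  Studio work 70 × 0.19 = 13.3
  Case studies 73.25 × 0.34 = 24.905
  Written exam 90 × 0.19 = 17.1
Sum = 72.845
72.845 is ≥ 71 and < 74 → C-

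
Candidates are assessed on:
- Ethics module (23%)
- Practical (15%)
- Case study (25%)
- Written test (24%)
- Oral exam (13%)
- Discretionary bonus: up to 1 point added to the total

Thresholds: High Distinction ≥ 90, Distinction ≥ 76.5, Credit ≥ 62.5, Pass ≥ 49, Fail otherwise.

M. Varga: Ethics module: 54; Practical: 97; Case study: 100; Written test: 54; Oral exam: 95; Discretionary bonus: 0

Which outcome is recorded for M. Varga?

Distinction

Weighted total:
  Ethics module 54 × 0.23 = 12.42
  Practical 97 × 0.15 = 14.55
  Case study 100 × 0.25 = 25
  Written test 54 × 0.24 = 12.96
  Oral exam 95 × 0.13 = 12.35
Sum = 77.28
Discretionary bonus: 77.28 + 0 = 77.28
77.28 is ≥ 76.5 and < 90 → Distinction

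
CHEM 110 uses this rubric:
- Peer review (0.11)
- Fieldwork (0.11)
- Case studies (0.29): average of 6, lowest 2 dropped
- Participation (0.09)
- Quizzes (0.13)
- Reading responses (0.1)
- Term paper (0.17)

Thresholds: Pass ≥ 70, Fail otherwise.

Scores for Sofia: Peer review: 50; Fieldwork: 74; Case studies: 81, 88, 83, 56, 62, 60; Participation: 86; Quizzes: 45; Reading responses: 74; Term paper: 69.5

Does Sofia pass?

Case studies: drop 56, 60 → average of remaining 4 = 314/4 = 78.5
Weighted total:
  Peer review 50 × 0.11 = 5.5
  Fieldwork 74 × 0.11 = 8.14
  Case studies 78.5 × 0.29 = 22.765
  Participation 86 × 0.09 = 7.74
  Quizzes 45 × 0.13 = 5.85
  Reading responses 74 × 0.1 = 7.4
  Term paper 69.5 × 0.17 = 11.815
Sum = 69.21
69.21 < 70 → Fail

Fail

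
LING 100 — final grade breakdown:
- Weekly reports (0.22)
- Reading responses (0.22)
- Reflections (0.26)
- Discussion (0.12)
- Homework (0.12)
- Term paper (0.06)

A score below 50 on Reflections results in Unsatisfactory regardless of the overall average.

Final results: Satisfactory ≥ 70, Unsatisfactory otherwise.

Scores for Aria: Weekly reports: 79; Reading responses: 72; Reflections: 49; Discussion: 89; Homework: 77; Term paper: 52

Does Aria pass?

Reflections score 49 < 50: minimum not met.
Weighted total:
  Weekly reports 79 × 0.22 = 17.38
  Reading responses 72 × 0.22 = 15.84
  Reflections 49 × 0.26 = 12.74
  Discussion 89 × 0.12 = 10.68
  Homework 77 × 0.12 = 9.24
  Term paper 52 × 0.06 = 3.12
Sum = 69
Because the Reflections minimum was not met, the result is Unsatisfactory.

Unsatisfactory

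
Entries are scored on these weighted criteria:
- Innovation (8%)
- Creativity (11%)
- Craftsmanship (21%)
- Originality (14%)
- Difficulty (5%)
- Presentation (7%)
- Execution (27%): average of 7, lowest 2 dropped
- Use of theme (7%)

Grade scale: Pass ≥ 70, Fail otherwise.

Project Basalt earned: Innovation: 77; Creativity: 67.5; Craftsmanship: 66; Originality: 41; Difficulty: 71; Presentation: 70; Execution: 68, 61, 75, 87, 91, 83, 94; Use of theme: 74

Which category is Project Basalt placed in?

Pass

Execution: drop 61, 68 → average of remaining 5 = 430/5 = 86
Weighted total:
  Innovation 77 × 0.08 = 6.16
  Creativity 67.5 × 0.11 = 7.425
  Craftsmanship 66 × 0.21 = 13.86
  Originality 41 × 0.14 = 5.74
  Difficulty 71 × 0.05 = 3.55
  Presentation 70 × 0.07 = 4.9
  Execution 86 × 0.27 = 23.22
  Use of theme 74 × 0.07 = 5.18
Sum = 70.035
70.035 ≥ 70 → Pass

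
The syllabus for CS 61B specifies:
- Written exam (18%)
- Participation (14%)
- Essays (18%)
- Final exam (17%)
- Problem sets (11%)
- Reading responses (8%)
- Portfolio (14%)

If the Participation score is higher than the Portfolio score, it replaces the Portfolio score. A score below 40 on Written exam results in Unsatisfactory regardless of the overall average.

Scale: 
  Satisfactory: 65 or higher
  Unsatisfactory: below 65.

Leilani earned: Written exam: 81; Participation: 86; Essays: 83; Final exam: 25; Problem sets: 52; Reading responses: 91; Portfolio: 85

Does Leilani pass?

Satisfactory

Participation (86) > Portfolio (85), so Portfolio counts as 86.
Written exam score 81 ≥ 40: minimum met.
Weighted total:
  Written exam 81 × 0.18 = 14.58
  Participation 86 × 0.14 = 12.04
  Essays 83 × 0.18 = 14.94
  Final exam 25 × 0.17 = 4.25
  Problem sets 52 × 0.11 = 5.72
  Reading responses 91 × 0.08 = 7.28
  Portfolio 86 × 0.14 = 12.04
Sum = 70.85
70.85 ≥ 65 → Satisfactory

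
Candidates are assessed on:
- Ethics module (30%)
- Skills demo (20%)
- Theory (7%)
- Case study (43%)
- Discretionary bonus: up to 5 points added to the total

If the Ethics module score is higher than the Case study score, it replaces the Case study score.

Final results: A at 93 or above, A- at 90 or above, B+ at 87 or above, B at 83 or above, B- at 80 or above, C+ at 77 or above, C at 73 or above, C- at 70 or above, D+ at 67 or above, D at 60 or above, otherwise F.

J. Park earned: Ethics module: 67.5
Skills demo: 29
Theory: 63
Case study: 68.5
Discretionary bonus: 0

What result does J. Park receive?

F

Ethics module (67.5) ≤ Case study (68.5), so Case study stays at 68.5.
Weighted total:
  Ethics module 67.5 × 0.3 = 20.25
  Skills demo 29 × 0.2 = 5.8
  Theory 63 × 0.07 = 4.41
  Case study 68.5 × 0.43 = 29.455
Sum = 59.915
Discretionary bonus: 59.915 + 0 = 59.915
59.915 < 60 → F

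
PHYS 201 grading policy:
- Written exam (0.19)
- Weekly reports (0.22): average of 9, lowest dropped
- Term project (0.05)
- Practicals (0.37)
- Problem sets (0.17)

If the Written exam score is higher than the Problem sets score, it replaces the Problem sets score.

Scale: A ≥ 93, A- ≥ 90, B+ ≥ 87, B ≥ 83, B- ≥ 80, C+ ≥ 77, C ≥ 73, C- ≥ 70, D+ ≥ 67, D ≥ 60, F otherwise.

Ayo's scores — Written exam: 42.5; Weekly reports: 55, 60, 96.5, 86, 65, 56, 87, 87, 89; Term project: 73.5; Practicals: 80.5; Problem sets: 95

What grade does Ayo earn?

Weekly reports: drop 55 → average of remaining 8 = 626.5/8 = 78.3125
Written exam (42.5) ≤ Problem sets (95), so Problem sets stays at 95.
Weighted total:
  Written exam 42.5 × 0.19 = 8.075
  Weekly reports 78.3125 × 0.22 = 17.22875
  Term project 73.5 × 0.05 = 3.675
  Practicals 80.5 × 0.37 = 29.785
  Problem sets 95 × 0.17 = 16.15
Sum = 74.91375
74.91375 is ≥ 73 and < 77 → C

C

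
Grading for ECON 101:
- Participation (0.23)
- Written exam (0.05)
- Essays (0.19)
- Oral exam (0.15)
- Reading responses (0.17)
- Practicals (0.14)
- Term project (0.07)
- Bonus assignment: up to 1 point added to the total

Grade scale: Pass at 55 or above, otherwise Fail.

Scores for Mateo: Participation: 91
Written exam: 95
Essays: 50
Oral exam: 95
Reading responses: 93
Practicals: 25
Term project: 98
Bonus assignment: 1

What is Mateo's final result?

Pass

Weighted total:
  Participation 91 × 0.23 = 20.93
  Written exam 95 × 0.05 = 4.75
  Essays 50 × 0.19 = 9.5
  Oral exam 95 × 0.15 = 14.25
  Reading responses 93 × 0.17 = 15.81
  Practicals 25 × 0.14 = 3.5
  Term project 98 × 0.07 = 6.86
Sum = 75.6
Bonus assignment: 75.6 + 1 = 76.6
76.6 ≥ 55 → Pass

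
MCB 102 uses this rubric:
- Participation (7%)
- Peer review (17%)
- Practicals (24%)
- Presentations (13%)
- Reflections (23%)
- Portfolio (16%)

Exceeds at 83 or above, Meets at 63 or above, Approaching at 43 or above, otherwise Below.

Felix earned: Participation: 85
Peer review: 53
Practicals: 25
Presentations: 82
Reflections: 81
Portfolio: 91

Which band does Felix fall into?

Weighted total:
  Participation 85 × 0.07 = 5.95
  Peer review 53 × 0.17 = 9.01
  Practicals 25 × 0.24 = 6
  Presentations 82 × 0.13 = 10.66
  Reflections 81 × 0.23 = 18.63
  Portfolio 91 × 0.16 = 14.56
Sum = 64.81
64.81 is ≥ 63 and < 83 → Meets

Meets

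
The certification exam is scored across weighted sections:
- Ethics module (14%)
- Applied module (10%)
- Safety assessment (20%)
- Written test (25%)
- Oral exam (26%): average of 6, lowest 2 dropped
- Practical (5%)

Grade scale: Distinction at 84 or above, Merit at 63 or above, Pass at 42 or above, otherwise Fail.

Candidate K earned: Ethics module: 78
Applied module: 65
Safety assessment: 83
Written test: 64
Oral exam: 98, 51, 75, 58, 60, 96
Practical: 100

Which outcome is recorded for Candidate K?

Oral exam: drop 51, 58 → average of remaining 4 = 329/4 = 82.25
Weighted total:
  Ethics module 78 × 0.14 = 10.92
  Applied module 65 × 0.1 = 6.5
  Safety assessment 83 × 0.2 = 16.6
  Written test 64 × 0.25 = 16
  Oral exam 82.25 × 0.26 = 21.385
  Practical 100 × 0.05 = 5
Sum = 76.405
76.405 is ≥ 63 and < 84 → Merit

Merit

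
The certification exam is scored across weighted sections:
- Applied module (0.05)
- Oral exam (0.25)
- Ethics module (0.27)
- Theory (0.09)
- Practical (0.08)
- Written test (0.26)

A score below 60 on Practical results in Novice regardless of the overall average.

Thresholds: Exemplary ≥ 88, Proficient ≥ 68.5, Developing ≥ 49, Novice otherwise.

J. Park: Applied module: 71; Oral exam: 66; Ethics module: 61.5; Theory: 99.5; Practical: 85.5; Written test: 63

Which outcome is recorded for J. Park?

Proficient

Practical score 85.5 ≥ 60: minimum met.
Weighted total:
  Applied module 71 × 0.05 = 3.55
  Oral exam 66 × 0.25 = 16.5
  Ethics module 61.5 × 0.27 = 16.605
  Theory 99.5 × 0.09 = 8.955
  Practical 85.5 × 0.08 = 6.84
  Written test 63 × 0.26 = 16.38
Sum = 68.83
68.83 is ≥ 68.5 and < 88 → Proficient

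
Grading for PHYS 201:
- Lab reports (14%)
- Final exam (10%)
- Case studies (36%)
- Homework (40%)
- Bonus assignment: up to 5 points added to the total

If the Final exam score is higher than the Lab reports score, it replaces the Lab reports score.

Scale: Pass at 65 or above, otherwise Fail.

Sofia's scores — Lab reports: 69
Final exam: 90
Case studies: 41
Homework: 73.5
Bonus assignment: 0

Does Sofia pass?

Pass

Final exam (90) > Lab reports (69), so Lab reports counts as 90.
Weighted total:
  Lab reports 90 × 0.14 = 12.6
  Final exam 90 × 0.1 = 9
  Case studies 41 × 0.36 = 14.76
  Homework 73.5 × 0.4 = 29.4
Sum = 65.76
Bonus assignment: 65.76 + 0 = 65.76
65.76 ≥ 65 → Pass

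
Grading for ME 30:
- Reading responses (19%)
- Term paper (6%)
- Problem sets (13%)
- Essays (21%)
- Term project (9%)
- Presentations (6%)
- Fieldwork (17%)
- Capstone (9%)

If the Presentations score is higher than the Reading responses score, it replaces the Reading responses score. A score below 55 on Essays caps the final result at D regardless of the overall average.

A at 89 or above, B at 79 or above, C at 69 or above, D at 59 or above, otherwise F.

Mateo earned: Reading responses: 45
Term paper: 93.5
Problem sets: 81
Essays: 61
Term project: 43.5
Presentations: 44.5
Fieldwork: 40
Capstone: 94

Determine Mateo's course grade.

Presentations (44.5) ≤ Reading responses (45), so Reading responses stays at 45.
Essays score 61 ≥ 55: minimum met.
Weighted total:
  Reading responses 45 × 0.19 = 8.55
  Term paper 93.5 × 0.06 = 5.61
  Problem sets 81 × 0.13 = 10.53
  Essays 61 × 0.21 = 12.81
  Term project 43.5 × 0.09 = 3.915
  Presentations 44.5 × 0.06 = 2.67
  Fieldwork 40 × 0.17 = 6.8
  Capstone 94 × 0.09 = 8.46
Sum = 59.345
59.345 is ≥ 59 and < 69 → D

D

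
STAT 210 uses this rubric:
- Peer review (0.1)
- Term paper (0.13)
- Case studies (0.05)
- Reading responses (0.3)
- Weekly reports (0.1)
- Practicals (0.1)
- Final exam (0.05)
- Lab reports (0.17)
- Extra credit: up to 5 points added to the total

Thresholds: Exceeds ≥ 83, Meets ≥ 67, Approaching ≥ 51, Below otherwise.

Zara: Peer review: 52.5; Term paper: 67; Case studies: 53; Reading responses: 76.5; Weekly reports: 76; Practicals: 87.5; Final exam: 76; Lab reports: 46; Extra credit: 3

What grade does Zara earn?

Weighted total:
  Peer review 52.5 × 0.1 = 5.25
  Term paper 67 × 0.13 = 8.71
  Case studies 53 × 0.05 = 2.65
  Reading responses 76.5 × 0.3 = 22.95
  Weekly reports 76 × 0.1 = 7.6
  Practicals 87.5 × 0.1 = 8.75
  Final exam 76 × 0.05 = 3.8
  Lab reports 46 × 0.17 = 7.82
Sum = 67.53
Extra credit: 67.53 + 3 = 70.53
70.53 is ≥ 67 and < 83 → Meets

Meets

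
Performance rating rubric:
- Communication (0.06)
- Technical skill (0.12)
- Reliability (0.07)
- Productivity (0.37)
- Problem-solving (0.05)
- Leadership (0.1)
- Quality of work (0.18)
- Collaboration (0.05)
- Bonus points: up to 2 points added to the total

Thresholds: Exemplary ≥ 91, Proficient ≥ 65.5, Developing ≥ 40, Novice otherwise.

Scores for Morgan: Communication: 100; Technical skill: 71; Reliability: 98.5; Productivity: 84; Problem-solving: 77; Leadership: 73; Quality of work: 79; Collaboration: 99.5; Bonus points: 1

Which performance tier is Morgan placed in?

Proficient

Weighted total:
  Communication 100 × 0.06 = 6
  Technical skill 71 × 0.12 = 8.52
  Reliability 98.5 × 0.07 = 6.895
  Productivity 84 × 0.37 = 31.08
  Problem-solving 77 × 0.05 = 3.85
  Leadership 73 × 0.1 = 7.3
  Quality of work 79 × 0.18 = 14.22
  Collaboration 99.5 × 0.05 = 4.975
Sum = 82.84
Bonus points: 82.84 + 1 = 83.84
83.84 is ≥ 65.5 and < 91 → Proficient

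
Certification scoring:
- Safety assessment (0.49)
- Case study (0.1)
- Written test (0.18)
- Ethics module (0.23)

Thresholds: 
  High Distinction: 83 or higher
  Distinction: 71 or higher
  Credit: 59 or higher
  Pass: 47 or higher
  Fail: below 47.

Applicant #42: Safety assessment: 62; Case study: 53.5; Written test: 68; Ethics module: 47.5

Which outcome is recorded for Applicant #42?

Weighted total:
  Safety assessment 62 × 0.49 = 30.38
  Case study 53.5 × 0.1 = 5.35
  Written test 68 × 0.18 = 12.24
  Ethics module 47.5 × 0.23 = 10.925
Sum = 58.895
58.895 is ≥ 47 and < 59 → Pass

Pass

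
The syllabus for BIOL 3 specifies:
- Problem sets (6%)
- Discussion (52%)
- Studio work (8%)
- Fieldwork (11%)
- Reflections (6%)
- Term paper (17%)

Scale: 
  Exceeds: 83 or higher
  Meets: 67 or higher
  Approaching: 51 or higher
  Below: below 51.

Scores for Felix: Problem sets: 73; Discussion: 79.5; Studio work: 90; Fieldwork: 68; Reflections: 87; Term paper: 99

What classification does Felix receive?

Weighted total:
  Problem sets 73 × 0.06 = 4.38
  Discussion 79.5 × 0.52 = 41.34
  Studio work 90 × 0.08 = 7.2
  Fieldwork 68 × 0.11 = 7.48
  Reflections 87 × 0.06 = 5.22
  Term paper 99 × 0.17 = 16.83
Sum = 82.45
82.45 is ≥ 67 and < 83 → Meets

Meets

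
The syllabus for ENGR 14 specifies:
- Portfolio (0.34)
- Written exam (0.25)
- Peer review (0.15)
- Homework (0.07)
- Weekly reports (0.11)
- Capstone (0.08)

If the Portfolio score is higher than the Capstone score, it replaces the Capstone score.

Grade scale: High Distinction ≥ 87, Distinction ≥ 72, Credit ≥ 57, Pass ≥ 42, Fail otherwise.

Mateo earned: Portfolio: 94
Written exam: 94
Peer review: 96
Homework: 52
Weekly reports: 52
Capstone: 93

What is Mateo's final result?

Distinction

Portfolio (94) > Capstone (93), so Capstone counts as 94.
Weighted total:
  Portfolio 94 × 0.34 = 31.96
  Written exam 94 × 0.25 = 23.5
  Peer review 96 × 0.15 = 14.4
  Homework 52 × 0.07 = 3.64
  Weekly reports 52 × 0.11 = 5.72
  Capstone 94 × 0.08 = 7.52
Sum = 86.74
86.74 is ≥ 72 and < 87 → Distinction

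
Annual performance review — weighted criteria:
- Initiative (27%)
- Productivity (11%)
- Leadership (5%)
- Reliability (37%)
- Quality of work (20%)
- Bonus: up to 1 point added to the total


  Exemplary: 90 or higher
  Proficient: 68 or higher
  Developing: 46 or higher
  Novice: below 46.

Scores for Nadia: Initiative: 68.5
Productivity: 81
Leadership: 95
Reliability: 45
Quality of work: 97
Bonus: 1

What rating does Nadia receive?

Weighted total:
  Initiative 68.5 × 0.27 = 18.495
  Productivity 81 × 0.11 = 8.91
  Leadership 95 × 0.05 = 4.75
  Reliability 45 × 0.37 = 16.65
  Quality of work 97 × 0.2 = 19.4
Sum = 68.205
Bonus: 68.205 + 1 = 69.205
69.205 is ≥ 68 and < 90 → Proficient

Proficient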